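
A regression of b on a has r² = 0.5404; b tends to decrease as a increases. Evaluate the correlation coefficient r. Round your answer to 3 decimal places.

|r| = √0.5404 = 0.735
The association is negative, so r = −0.735.

-0.735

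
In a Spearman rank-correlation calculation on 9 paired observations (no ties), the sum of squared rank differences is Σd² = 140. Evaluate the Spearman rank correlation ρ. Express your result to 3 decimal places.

ρ = 1 − 6Σd² / [n(n²−1)] = 1 − 6×140 / (9×80)
  = 1 − 840/720 = 1 − 1.1667 ≈ -0.167

-0.167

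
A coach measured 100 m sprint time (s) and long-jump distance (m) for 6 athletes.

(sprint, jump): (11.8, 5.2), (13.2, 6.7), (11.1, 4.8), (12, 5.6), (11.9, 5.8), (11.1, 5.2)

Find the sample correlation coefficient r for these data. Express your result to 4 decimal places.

n = 6, Σx = 71.1, Σy = 33.3, Σx² = 845.51, Σy² = 187.01, Σxy = 397.02
nΣxy − ΣxΣy = 2382.12 − 2367.63 = 14.49
nΣx² − (Σx)² = 5073.06 − 5055.21 = 17.85; nΣy² − (Σy)² = 1122.06 − 1108.89 = 13.17
r = 14.49 / √(17.85 × 13.17) = 14.49 / 15.3325 ≈ 0.9451

0.9451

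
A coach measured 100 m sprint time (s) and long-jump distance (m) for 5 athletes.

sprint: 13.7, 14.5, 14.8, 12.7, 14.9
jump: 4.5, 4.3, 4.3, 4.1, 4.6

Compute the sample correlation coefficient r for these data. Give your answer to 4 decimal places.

n = 5, Σx = 70.6, Σy = 21.8, Σx² = 1000.28, Σy² = 95.2, Σxy = 308.25
nΣxy − ΣxΣy = 1541.25 − 1539.08 = 2.17
nΣx² − (Σx)² = 5001.4 − 4984.36 = 17.04; nΣy² − (Σy)² = 476 − 475.24 = 0.76
r = 2.17 / √(17.04 × 0.76) = 2.17 / 3.5987 ≈ 0.6030

0.6030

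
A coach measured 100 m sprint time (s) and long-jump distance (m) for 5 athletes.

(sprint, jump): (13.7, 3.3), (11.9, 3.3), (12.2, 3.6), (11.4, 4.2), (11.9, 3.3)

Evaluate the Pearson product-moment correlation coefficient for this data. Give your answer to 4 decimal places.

-0.5430

n = 5, Σx = 61.1, Σy = 17.7, Σx² = 749.71, Σy² = 63.27, Σxy = 215.55
nΣxy − ΣxΣy = 1077.75 − 1081.47 = -3.72
nΣx² − (Σx)² = 3748.55 − 3733.21 = 15.34; nΣy² − (Σy)² = 316.35 − 313.29 = 3.06
r = -3.72 / √(15.34 × 3.06) = -3.72 / 6.8513 ≈ -0.5430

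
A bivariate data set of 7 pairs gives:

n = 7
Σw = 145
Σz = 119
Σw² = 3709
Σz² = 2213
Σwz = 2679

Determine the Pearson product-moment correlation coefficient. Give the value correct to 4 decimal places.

0.5845

r = (nΣwz − ΣwΣz) / √[(nΣw² − (Σw)²)(nΣz² − (Σz)²)]
Numerator: 7×2679 − 145×119 = 1498
Denominator: √[(25963 − 21025)(15491 − 14161)] = √[4938 × 1330] = 2562.7212
r = 1498 / 2562.7212 ≈ 0.5845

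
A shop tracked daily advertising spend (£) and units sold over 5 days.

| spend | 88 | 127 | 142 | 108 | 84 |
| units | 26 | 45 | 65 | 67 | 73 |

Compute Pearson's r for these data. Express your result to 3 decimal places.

0.153

n = 5, Σx = 549, Σy = 276, Σx² = 62757, Σy² = 16744, Σxy = 30601
nΣxy − ΣxΣy = 153005 − 151524 = 1481
nΣx² − (Σx)² = 313785 − 301401 = 12384; nΣy² − (Σy)² = 83720 − 76176 = 7544
r = 1481 / √(12384 × 7544) = 1481 / 9665.6555 ≈ 0.153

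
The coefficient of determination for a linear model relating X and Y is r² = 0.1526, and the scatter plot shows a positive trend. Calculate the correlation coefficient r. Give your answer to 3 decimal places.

0.391

|r| = √0.1526 = 0.391
The association is positive, so r = 0.391.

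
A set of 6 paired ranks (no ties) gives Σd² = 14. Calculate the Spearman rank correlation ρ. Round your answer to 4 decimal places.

ρ = 1 − 6Σd² / [n(n²−1)] = 1 − 6×14 / (6×35)
  = 1 − 84/210 = 1 − 0.40000 ≈ 0.6000

0.6000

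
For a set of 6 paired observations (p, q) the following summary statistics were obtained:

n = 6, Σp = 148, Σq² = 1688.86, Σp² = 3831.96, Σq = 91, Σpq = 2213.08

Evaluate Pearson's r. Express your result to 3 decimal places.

r = (nΣpq − ΣpΣq) / √[(nΣp² − (Σp)²)(nΣq² − (Σq)²)]
Numerator: 6×2213.08 − 148×91 = -189.52
Denominator: √[(22991.76 − 21904)(10133.16 − 8281)] = √[1087.76 × 1852.16] = 1419.4032
r = -189.52 / 1419.4032 ≈ -0.134

-0.134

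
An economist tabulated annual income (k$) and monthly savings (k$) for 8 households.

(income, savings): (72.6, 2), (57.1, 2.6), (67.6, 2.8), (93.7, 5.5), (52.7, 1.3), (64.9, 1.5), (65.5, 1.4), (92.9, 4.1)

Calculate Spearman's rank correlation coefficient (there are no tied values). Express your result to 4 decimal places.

0.7857

Rank income: 6, 2, 5, 8, 1, 3, 4, 7
Rank savings: 4, 5, 6, 8, 1, 3, 2, 7
d = rank(income) − rank(savings): 2, -3, -1, 0, 0, 0, 2, 0; Σd² = 18
ρ = 1 − 6Σd² / [n(n²−1)] = 1 − 6×18 / (8×63) = 1 − 108/504 ≈ 0.7857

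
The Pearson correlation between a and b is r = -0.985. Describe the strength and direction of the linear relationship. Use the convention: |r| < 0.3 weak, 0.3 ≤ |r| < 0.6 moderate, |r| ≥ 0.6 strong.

r = -0.985 < 0 so the relationship is negative.
|r| = 0.985, which falls in the strong range.

strong negative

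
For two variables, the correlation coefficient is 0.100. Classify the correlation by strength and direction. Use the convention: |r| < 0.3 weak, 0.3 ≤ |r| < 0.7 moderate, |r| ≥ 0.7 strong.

weak positive

r = 0.100 > 0 so the relationship is positive.
|r| = 0.100, which falls in the weak range.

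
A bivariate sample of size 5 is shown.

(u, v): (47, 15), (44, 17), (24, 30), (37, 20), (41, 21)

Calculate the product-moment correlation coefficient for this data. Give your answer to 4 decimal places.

-0.9756

n = 5, Σu = 193, Σv = 103, Σu² = 7771, Σv² = 2255, Σuv = 3774
nΣuv − ΣuΣv = 18870 − 19879 = -1009
nΣu² − (Σu)² = 38855 − 37249 = 1606; nΣv² − (Σv)² = 11275 − 10609 = 666
r = -1009 / √(1606 × 666) = -1009 / 1034.2127 ≈ -0.9756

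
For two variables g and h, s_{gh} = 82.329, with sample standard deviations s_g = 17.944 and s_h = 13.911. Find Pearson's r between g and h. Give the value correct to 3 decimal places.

0.330

r = Cov(g,h) / (s_g · s_h) = 82.329 / (17.944 × 13.911)
  = 82.329 / 249.6190 ≈ 0.330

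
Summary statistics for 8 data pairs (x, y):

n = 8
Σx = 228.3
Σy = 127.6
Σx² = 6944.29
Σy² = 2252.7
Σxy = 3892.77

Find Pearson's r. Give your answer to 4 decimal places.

0.8228

r = (nΣxy − ΣxΣy) / √[(nΣx² − (Σx)²)(nΣy² − (Σy)²)]
Numerator: 8×3892.77 − 228.3×127.6 = 2011.08
Denominator: √[(55554.32 − 52120.89)(18021.6 − 16281.76)] = √[3433.43 × 1739.84] = 2444.0988
r = 2011.08 / 2444.0988 ≈ 0.8228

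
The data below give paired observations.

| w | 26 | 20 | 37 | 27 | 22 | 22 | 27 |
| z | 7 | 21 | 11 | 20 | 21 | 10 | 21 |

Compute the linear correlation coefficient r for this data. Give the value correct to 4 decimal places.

-0.3422

n = 7, Σw = 181, Σz = 111, Σw² = 4871, Σz² = 1993, Σwz = 2798
nΣwz − ΣwΣz = 19586 − 20091 = -505
nΣw² − (Σw)² = 34097 − 32761 = 1336; nΣz² − (Σz)² = 13951 − 12321 = 1630
r = -505 / √(1336 × 1630) = -505 / 1475.6964 ≈ -0.3422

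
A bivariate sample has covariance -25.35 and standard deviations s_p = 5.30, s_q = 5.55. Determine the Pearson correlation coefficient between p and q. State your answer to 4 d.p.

r = Cov(p,q) / (s_p · s_q) = -25.35 / (5.30 × 5.55)
  = -25.35 / 29.4150 ≈ -0.8618

-0.8618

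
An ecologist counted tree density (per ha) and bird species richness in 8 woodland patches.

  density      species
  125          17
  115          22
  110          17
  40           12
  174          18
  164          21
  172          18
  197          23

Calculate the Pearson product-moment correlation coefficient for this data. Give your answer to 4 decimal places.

n = 8, Σx = 1097, Σy = 148, Σx² = 168115, Σy² = 2824, Σxy = 21208
nΣxy − ΣxΣy = 169664 − 162356 = 7308
nΣx² − (Σx)² = 1344920 − 1203409 = 141511; nΣy² − (Σy)² = 22592 − 21904 = 688
r = 7308 / √(141511 × 688) = 7308 / 9867.0952 ≈ 0.7406

0.7406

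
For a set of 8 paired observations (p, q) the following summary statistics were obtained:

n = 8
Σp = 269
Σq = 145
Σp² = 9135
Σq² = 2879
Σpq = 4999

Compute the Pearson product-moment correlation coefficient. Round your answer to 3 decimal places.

r = (nΣpq − ΣpΣq) / √[(nΣp² − (Σp)²)(nΣq² − (Σq)²)]
Numerator: 8×4999 − 269×145 = 987
Denominator: √[(73080 − 72361)(23032 − 21025)] = √[719 × 2007] = 1201.2631
r = 987 / 1201.2631 ≈ 0.822

0.822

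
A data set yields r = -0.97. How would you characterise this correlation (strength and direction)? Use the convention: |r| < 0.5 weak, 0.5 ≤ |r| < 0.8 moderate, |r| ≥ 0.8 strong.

strong negative

r = -0.97 < 0 so the relationship is negative.
|r| = 0.97, which falls in the strong range.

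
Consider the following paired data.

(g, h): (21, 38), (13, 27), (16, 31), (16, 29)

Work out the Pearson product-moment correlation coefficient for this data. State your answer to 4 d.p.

n = 4, Σg = 66, Σh = 125, Σg² = 1122, Σh² = 3975, Σgh = 2109
nΣgh − ΣgΣh = 8436 − 8250 = 186
nΣg² − (Σg)² = 4488 − 4356 = 132; nΣh² − (Σh)² = 15900 − 15625 = 275
r = 186 / √(132 × 275) = 186 / 190.5256 ≈ 0.9762

0.9762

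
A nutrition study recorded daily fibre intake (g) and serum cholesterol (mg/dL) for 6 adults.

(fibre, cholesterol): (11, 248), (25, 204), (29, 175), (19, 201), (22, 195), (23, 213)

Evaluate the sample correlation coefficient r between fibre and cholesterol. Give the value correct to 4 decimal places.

n = 6, Σx = 129, Σy = 1236, Σx² = 2961, Σy² = 257540, Σxy = 25911
nΣxy − ΣxΣy = 155466 − 159444 = -3978
nΣx² − (Σx)² = 17766 − 16641 = 1125; nΣy² − (Σy)² = 1545240 − 1527696 = 17544
r = -3978 / √(1125 × 17544) = -3978 / 4442.6344 ≈ -0.8954

-0.8954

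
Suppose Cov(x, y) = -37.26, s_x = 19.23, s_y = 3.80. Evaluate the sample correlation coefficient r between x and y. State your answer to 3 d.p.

-0.510

r = Cov(x,y) / (s_x · s_y) = -37.26 / (19.23 × 3.80)
  = -37.26 / 73.0740 ≈ -0.510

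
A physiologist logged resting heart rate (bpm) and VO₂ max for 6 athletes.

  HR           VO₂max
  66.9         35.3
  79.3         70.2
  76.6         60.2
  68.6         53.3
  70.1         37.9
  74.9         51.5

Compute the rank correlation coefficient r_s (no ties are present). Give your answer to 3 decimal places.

Rank HR: 1, 6, 5, 2, 3, 4
Rank VO₂max: 1, 6, 5, 4, 2, 3
d = rank(HR) − rank(VO₂max): 0, 0, 0, -2, 1, 1; Σd² = 6
ρ = 1 − 6Σd² / [n(n²−1)] = 1 − 6×6 / (6×35) = 1 − 36/210 ≈ 0.829

0.829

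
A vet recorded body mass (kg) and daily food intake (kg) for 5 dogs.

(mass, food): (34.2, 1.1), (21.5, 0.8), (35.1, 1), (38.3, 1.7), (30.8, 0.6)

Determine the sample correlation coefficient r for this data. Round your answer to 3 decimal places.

n = 5, Σx = 159.9, Σy = 5.2, Σx² = 5279.43, Σy² = 6.1, Σxy = 173.51
nΣxy − ΣxΣy = 867.55 − 831.48 = 36.07
nΣx² − (Σx)² = 26397.15 − 25568.01 = 829.14; nΣy² − (Σy)² = 30.5 − 27.04 = 3.46
r = 36.07 / √(829.14 × 3.46) = 36.07 / 53.5614 ≈ 0.673

0.673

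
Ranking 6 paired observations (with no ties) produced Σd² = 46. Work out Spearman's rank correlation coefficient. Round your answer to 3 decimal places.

-0.314

ρ = 1 − 6Σd² / [n(n²−1)] = 1 − 6×46 / (6×35)
  = 1 − 276/210 = 1 − 1.3143 ≈ -0.314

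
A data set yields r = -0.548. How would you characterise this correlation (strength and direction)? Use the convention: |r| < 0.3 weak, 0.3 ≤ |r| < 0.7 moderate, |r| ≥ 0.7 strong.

moderate negative

r = -0.548 < 0 so the relationship is negative.
|r| = 0.548, which falls in the moderate range.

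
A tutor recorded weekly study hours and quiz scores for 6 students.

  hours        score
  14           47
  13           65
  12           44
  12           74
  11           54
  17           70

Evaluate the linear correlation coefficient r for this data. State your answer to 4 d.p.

0.3155

n = 6, Σx = 79, Σy = 354, Σx² = 1063, Σy² = 21662, Σxy = 4703
nΣxy − ΣxΣy = 28218 − 27966 = 252
nΣx² − (Σx)² = 6378 − 6241 = 137; nΣy² − (Σy)² = 129972 − 125316 = 4656
r = 252 / √(137 × 4656) = 252 / 798.6689 ≈ 0.3155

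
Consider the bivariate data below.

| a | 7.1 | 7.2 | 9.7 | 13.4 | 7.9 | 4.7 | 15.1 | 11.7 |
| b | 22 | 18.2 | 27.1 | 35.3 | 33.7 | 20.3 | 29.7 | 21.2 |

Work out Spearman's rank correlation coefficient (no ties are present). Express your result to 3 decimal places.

0.619

Rank a: 2, 3, 5, 7, 4, 1, 8, 6
Rank b: 4, 1, 5, 8, 7, 2, 6, 3
d = rank(a) − rank(b): -2, 2, 0, -1, -3, -1, 2, 3; Σd² = 32
ρ = 1 − 6Σd² / [n(n²−1)] = 1 − 6×32 / (8×63) = 1 − 192/504 ≈ 0.619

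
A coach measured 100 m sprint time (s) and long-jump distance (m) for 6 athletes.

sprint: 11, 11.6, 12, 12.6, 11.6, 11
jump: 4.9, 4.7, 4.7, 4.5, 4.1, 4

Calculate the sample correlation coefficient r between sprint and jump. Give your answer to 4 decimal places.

n = 6, Σx = 69.8, Σy = 26.9, Σx² = 813.88, Σy² = 121.25, Σxy = 313.08
nΣxy − ΣxΣy = 1878.48 − 1877.62 = 0.86
nΣx² − (Σx)² = 4883.28 − 4872.04 = 11.24; nΣy² − (Σy)² = 727.5 − 723.61 = 3.89
r = 0.86 / √(11.24 × 3.89) = 0.86 / 6.6124 ≈ 0.1301

0.1301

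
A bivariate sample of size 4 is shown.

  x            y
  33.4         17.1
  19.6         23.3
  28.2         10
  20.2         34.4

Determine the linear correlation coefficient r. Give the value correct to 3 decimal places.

-0.703

n = 4, Σx = 101.4, Σy = 84.8, Σx² = 2703, Σy² = 2118.66, Σxy = 2004.7
nΣxy − ΣxΣy = 8018.8 − 8598.72 = -579.92
nΣx² − (Σx)² = 10812 − 10281.96 = 530.04; nΣy² − (Σy)² = 8474.64 − 7191.04 = 1283.6
r = -579.92 / √(530.04 × 1283.6) = -579.92 / 824.8390 ≈ -0.703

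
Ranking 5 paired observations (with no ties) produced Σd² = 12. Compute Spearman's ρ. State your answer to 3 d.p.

0.400

ρ = 1 − 6Σd² / [n(n²−1)] = 1 − 6×12 / (5×24)
  = 1 − 72/120 = 1 − 0.6000 ≈ 0.400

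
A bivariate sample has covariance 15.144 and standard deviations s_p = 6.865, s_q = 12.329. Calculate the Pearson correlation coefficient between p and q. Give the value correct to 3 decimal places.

0.179

r = Cov(p,q) / (s_p · s_q) = 15.144 / (6.865 × 12.329)
  = 15.144 / 84.6386 ≈ 0.179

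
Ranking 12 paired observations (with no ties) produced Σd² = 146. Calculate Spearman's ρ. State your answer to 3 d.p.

ρ = 1 − 6Σd² / [n(n²−1)] = 1 − 6×146 / (12×143)
  = 1 − 876/1716 = 1 − 0.5105 ≈ 0.490

0.490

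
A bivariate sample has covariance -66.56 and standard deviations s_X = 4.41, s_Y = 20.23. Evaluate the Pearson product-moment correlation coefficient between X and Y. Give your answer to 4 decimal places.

r = Cov(X,Y) / (s_X · s_Y) = -66.56 / (4.41 × 20.23)
  = -66.56 / 89.2143 ≈ -0.7461

-0.7461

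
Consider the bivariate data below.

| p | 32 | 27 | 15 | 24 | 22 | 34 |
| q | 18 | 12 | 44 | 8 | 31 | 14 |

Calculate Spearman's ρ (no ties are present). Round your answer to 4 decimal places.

Rank p: 5, 4, 1, 3, 2, 6
Rank q: 4, 2, 6, 1, 5, 3
d = rank(p) − rank(q): 1, 2, -5, 2, -3, 3; Σd² = 52
ρ = 1 − 6Σd² / [n(n²−1)] = 1 − 6×52 / (6×35) = 1 − 312/210 ≈ -0.4857

-0.4857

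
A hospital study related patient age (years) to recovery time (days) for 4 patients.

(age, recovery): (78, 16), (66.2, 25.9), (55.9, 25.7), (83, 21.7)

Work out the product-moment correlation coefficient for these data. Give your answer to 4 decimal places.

-0.7082

n = 4, Σx = 283.1, Σy = 89.3, Σx² = 20480.25, Σy² = 2058.19, Σxy = 6200.31
nΣxy − ΣxΣy = 24801.24 − 25280.83 = -479.59
nΣx² − (Σx)² = 81921 − 80145.61 = 1775.39; nΣy² − (Σy)² = 8232.76 − 7974.49 = 258.27
r = -479.59 / √(1775.39 × 258.27) = -479.59 / 677.1484 ≈ -0.7082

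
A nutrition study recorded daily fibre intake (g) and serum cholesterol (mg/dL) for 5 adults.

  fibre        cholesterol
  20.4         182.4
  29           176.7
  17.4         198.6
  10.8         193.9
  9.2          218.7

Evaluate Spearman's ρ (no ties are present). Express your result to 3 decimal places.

-0.900

Rank fibre: 4, 5, 3, 2, 1
Rank cholesterol: 2, 1, 4, 3, 5
d = rank(fibre) − rank(cholesterol): 2, 4, -1, -1, -4; Σd² = 38
ρ = 1 − 6Σd² / [n(n²−1)] = 1 − 6×38 / (5×24) = 1 − 228/120 ≈ -0.900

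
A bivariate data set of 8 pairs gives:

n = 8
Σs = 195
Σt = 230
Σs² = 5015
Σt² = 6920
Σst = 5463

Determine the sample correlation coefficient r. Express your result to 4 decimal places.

r = (nΣst − ΣsΣt) / √[(nΣs² − (Σs)²)(nΣt² − (Σt)²)]
Numerator: 8×5463 − 195×230 = -1146
Denominator: √[(40120 − 38025)(55360 − 52900)] = √[2095 × 2460] = 2270.1762
r = -1146 / 2270.1762 ≈ -0.5048

-0.5048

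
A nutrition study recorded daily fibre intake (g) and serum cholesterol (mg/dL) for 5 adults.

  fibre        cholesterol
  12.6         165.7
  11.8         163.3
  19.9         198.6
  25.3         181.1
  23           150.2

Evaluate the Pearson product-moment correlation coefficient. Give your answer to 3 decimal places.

0.213

n = 5, Σx = 92.6, Σy = 858.9, Σx² = 1863.1, Σy² = 148922.59, Σxy = 16003.33
nΣxy − ΣxΣy = 80016.65 − 79534.14 = 482.51
nΣx² − (Σx)² = 9315.5 − 8574.76 = 740.74; nΣy² − (Σy)² = 744612.95 − 737709.21 = 6903.74
r = 482.51 / √(740.74 × 6903.74) = 482.51 / 2261.3882 ≈ 0.213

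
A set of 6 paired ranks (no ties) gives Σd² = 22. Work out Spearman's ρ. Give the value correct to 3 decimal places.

ρ = 1 − 6Σd² / [n(n²−1)] = 1 − 6×22 / (6×35)
  = 1 − 132/210 = 1 − 0.6286 ≈ 0.371

0.371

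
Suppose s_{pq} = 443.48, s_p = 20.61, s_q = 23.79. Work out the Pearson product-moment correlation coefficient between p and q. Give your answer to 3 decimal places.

0.904

r = Cov(p,q) / (s_p · s_q) = 443.48 / (20.61 × 23.79)
  = 443.48 / 490.3119 ≈ 0.904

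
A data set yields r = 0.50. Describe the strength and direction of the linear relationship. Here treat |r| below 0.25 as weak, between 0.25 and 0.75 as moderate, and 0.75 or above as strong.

moderate positive

r = 0.50 > 0 so the relationship is positive.
|r| = 0.50, which falls in the moderate range.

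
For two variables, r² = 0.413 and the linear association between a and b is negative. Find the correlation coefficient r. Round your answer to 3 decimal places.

-0.643

|r| = √0.413 = 0.643
The association is negative, so r = −0.643.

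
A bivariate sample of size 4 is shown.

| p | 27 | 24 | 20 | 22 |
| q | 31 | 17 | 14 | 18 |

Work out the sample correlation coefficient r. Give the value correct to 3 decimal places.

n = 4, Σp = 93, Σq = 80, Σp² = 2189, Σq² = 1770, Σpq = 1921
nΣpq − ΣpΣq = 7684 − 7440 = 244
nΣp² − (Σp)² = 8756 − 8649 = 107; nΣq² − (Σq)² = 7080 − 6400 = 680
r = 244 / √(107 × 680) = 244 / 269.7406 ≈ 0.905

0.905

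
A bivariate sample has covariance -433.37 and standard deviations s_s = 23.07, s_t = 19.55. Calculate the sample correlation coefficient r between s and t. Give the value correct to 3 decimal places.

r = Cov(s,t) / (s_s · s_t) = -433.37 / (23.07 × 19.55)
  = -433.37 / 451.0185 ≈ -0.961

-0.961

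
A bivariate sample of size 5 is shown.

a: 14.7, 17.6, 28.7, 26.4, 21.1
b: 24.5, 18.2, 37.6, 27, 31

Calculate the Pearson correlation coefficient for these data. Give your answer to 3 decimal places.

n = 5, Σa = 108.5, Σb = 138.3, Σa² = 2491.71, Σb² = 4035.25, Σab = 3126.49
nΣab − ΣaΣb = 15632.45 − 15005.55 = 626.9
nΣa² − (Σa)² = 12458.55 − 11772.25 = 686.3; nΣb² − (Σb)² = 20176.25 − 19126.89 = 1049.36
r = 626.9 / √(686.3 × 1049.36) = 626.9 / 848.6317 ≈ 0.739

0.739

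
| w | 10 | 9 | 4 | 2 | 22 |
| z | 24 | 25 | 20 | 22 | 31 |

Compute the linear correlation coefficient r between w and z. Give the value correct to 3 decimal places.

0.957

n = 5, Σw = 47, Σz = 122, Σw² = 685, Σz² = 3046, Σwz = 1271
nΣwz − ΣwΣz = 6355 − 5734 = 621
nΣw² − (Σw)² = 3425 − 2209 = 1216; nΣz² − (Σz)² = 15230 − 14884 = 346
r = 621 / √(1216 × 346) = 621 / 648.6417 ≈ 0.957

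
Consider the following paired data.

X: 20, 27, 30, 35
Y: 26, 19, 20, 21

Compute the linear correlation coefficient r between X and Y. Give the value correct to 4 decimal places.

-0.6838

n = 4, ΣX = 112, ΣY = 86, ΣX² = 3254, ΣY² = 1878, ΣXY = 2368
nΣXY − ΣXΣY = 9472 − 9632 = -160
nΣX² − (ΣX)² = 13016 − 12544 = 472; nΣY² − (ΣY)² = 7512 − 7396 = 116
r = -160 / √(472 × 116) = -160 / 233.9915 ≈ -0.6838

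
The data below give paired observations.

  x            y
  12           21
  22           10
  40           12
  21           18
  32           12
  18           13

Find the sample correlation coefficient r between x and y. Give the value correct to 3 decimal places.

-0.609

n = 6, Σx = 145, Σy = 86, Σx² = 4017, Σy² = 1322, Σxy = 1948
nΣxy − ΣxΣy = 11688 − 12470 = -782
nΣx² − (Σx)² = 24102 − 21025 = 3077; nΣy² − (Σy)² = 7932 − 7396 = 536
r = -782 / √(3077 × 536) = -782 / 1284.2399 ≈ -0.609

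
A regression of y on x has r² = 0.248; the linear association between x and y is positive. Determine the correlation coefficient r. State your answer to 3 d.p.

0.498

|r| = √0.248 = 0.498
The association is positive, so r = 0.498.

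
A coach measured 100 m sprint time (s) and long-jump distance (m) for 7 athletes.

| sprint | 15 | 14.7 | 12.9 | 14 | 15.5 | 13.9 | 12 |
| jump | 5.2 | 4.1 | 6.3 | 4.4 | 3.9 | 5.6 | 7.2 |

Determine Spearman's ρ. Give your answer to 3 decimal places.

Rank sprint: 6, 5, 2, 4, 7, 3, 1
Rank jump: 4, 2, 6, 3, 1, 5, 7
d = rank(sprint) − rank(jump): 2, 3, -4, 1, 6, -2, -6; Σd² = 106
ρ = 1 − 6Σd² / [n(n²−1)] = 1 − 6×106 / (7×48) = 1 − 636/336 ≈ -0.893

-0.893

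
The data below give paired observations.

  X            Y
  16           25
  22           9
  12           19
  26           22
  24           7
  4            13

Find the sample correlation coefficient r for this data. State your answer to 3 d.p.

-0.094

n = 6, ΣX = 104, ΣY = 95, ΣX² = 2152, ΣY² = 1769, ΣXY = 1618
nΣXY − ΣXΣY = 9708 − 9880 = -172
nΣX² − (ΣX)² = 12912 − 10816 = 2096; nΣY² − (ΣY)² = 10614 − 9025 = 1589
r = -172 / √(2096 × 1589) = -172 / 1824.9778 ≈ -0.094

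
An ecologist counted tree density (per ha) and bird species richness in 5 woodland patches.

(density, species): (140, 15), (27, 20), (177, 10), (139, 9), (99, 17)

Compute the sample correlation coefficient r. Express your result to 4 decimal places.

-0.8653

n = 5, Σx = 582, Σy = 71, Σx² = 80780, Σy² = 1095, Σxy = 7344
nΣxy − ΣxΣy = 36720 − 41322 = -4602
nΣx² − (Σx)² = 403900 − 338724 = 65176; nΣy² − (Σy)² = 5475 − 5041 = 434
r = -4602 / √(65176 × 434) = -4602 / 5318.4945 ≈ -0.8653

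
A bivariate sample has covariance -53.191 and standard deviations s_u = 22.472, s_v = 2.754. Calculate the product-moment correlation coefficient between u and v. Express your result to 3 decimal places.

-0.859

r = Cov(u,v) / (s_u · s_v) = -53.191 / (22.472 × 2.754)
  = -53.191 / 61.8879 ≈ -0.859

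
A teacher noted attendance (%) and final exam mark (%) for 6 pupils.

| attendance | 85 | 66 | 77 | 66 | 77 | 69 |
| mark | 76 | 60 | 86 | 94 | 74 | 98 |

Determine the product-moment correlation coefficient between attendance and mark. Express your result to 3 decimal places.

n = 6, Σx = 440, Σy = 488, Σx² = 32556, Σy² = 40688, Σxy = 35706
nΣxy − ΣxΣy = 214236 − 214720 = -484
nΣx² − (Σx)² = 195336 − 193600 = 1736; nΣy² − (Σy)² = 244128 − 238144 = 5984
r = -484 / √(1736 × 5984) = -484 / 3223.0768 ≈ -0.150

-0.150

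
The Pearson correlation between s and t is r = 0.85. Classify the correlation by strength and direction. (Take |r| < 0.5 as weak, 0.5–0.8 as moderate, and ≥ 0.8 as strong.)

strong positive

r = 0.85 > 0 so the relationship is positive.
|r| = 0.85, which falls in the strong range.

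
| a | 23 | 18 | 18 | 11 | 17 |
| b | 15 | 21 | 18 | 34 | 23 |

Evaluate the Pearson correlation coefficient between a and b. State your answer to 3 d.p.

-0.961

n = 5, Σa = 87, Σb = 111, Σa² = 1587, Σb² = 2675, Σab = 1812
nΣab − ΣaΣb = 9060 − 9657 = -597
nΣa² − (Σa)² = 7935 − 7569 = 366; nΣb² − (Σb)² = 13375 − 12321 = 1054
r = -597 / √(366 × 1054) = -597 / 621.0990 ≈ -0.961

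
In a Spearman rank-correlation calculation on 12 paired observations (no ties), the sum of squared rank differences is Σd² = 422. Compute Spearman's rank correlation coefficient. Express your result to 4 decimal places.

ρ = 1 − 6Σd² / [n(n²−1)] = 1 − 6×422 / (12×143)
  = 1 − 2532/1716 = 1 − 1.47552 ≈ -0.4755

-0.4755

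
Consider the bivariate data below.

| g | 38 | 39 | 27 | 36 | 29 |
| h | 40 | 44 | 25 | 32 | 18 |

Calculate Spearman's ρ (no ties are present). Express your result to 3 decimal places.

0.900

Rank g: 4, 5, 1, 3, 2
Rank h: 4, 5, 2, 3, 1
d = rank(g) − rank(h): 0, 0, -1, 0, 1; Σd² = 2
ρ = 1 − 6Σd² / [n(n²−1)] = 1 − 6×2 / (5×24) = 1 − 12/120 ≈ 0.900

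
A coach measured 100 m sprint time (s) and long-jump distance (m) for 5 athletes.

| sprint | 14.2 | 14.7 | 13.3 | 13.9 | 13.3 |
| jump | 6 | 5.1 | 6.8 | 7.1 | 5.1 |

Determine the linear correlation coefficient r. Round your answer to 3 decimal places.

-0.294

n = 5, Σx = 69.4, Σy = 30.1, Σx² = 964.72, Σy² = 184.67, Σxy = 417.13
nΣxy − ΣxΣy = 2085.65 − 2088.94 = -3.29
nΣx² − (Σx)² = 4823.6 − 4816.36 = 7.24; nΣy² − (Σy)² = 923.35 − 906.01 = 17.34
r = -3.29 / √(7.24 × 17.34) = -3.29 / 11.2045 ≈ -0.294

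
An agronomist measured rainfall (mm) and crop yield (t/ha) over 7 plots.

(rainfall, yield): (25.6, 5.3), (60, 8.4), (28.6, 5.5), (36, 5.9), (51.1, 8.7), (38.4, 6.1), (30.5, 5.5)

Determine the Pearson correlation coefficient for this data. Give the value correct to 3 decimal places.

0.950

n = 7, Σx = 270.2, Σy = 45.4, Σx² = 11385.34, Σy² = 306.86, Σxy = 1855.94
nΣxy − ΣxΣy = 12991.58 − 12267.08 = 724.5
nΣx² − (Σx)² = 79697.38 − 73008.04 = 6689.34; nΣy² − (Σy)² = 2148.02 − 2061.16 = 86.86
r = 724.5 / √(6689.34 × 86.86) = 724.5 / 762.2572 ≈ 0.950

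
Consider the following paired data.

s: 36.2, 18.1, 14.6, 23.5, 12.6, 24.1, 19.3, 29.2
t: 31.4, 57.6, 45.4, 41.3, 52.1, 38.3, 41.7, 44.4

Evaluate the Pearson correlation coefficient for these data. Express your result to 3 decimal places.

-0.738

n = 8, Σs = 177.6, Σt = 352.2, Σs² = 4368.16, Σt² = 15962.12, Σst = 7493.41
nΣst − ΣsΣt = 59947.28 − 62550.72 = -2603.44
nΣs² − (Σs)² = 34945.28 − 31541.76 = 3403.52; nΣt² − (Σt)² = 127696.96 − 124044.84 = 3652.12
r = -2603.44 / √(3403.52 × 3652.12) = -2603.44 / 3525.6295 ≈ -0.738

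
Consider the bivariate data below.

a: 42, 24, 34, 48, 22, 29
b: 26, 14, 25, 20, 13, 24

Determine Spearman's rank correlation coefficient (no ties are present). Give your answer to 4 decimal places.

Rank a: 5, 2, 4, 6, 1, 3
Rank b: 6, 2, 5, 3, 1, 4
d = rank(a) − rank(b): -1, 0, -1, 3, 0, -1; Σd² = 12
ρ = 1 − 6Σd² / [n(n²−1)] = 1 − 6×12 / (6×35) = 1 − 72/210 ≈ 0.6571

0.6571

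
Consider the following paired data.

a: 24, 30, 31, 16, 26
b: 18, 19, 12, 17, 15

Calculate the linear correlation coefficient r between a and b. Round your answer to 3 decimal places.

n = 5, Σa = 127, Σb = 81, Σa² = 3369, Σb² = 1343, Σab = 2036
nΣab − ΣaΣb = 10180 − 10287 = -107
nΣa² − (Σa)² = 16845 − 16129 = 716; nΣb² − (Σb)² = 6715 − 6561 = 154
r = -107 / √(716 × 154) = -107 / 332.0602 ≈ -0.322

-0.322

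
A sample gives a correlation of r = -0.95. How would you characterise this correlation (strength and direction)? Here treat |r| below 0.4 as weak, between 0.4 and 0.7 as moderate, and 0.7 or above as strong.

strong negative

r = -0.95 < 0 so the relationship is negative.
|r| = 0.95, which falls in the strong range.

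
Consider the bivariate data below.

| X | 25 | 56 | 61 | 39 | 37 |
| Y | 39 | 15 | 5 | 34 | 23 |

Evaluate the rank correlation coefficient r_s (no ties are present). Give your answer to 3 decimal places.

Rank X: 1, 4, 5, 3, 2
Rank Y: 5, 2, 1, 4, 3
d = rank(X) − rank(Y): -4, 2, 4, -1, -1; Σd² = 38
ρ = 1 − 6Σd² / [n(n²−1)] = 1 − 6×38 / (5×24) = 1 − 228/120 ≈ -0.900

-0.900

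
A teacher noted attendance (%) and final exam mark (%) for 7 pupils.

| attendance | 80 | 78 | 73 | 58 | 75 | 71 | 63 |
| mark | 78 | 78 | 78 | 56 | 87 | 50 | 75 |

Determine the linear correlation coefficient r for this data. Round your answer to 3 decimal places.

n = 7, Σx = 498, Σy = 502, Σx² = 35812, Σy² = 37082, Σxy = 36066
nΣxy − ΣxΣy = 252462 − 249996 = 2466
nΣx² − (Σx)² = 250684 − 248004 = 2680; nΣy² − (Σy)² = 259574 − 252004 = 7570
r = 2466 / √(2680 × 7570) = 2466 / 4504.1758 ≈ 0.547

0.547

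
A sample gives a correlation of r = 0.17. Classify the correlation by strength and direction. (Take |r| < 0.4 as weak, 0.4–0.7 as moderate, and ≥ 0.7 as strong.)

weak positive

r = 0.17 > 0 so the relationship is positive.
|r| = 0.17, which falls in the weak range.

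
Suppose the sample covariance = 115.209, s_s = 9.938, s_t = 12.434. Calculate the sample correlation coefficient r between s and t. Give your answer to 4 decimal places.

r = Cov(s,t) / (s_s · s_t) = 115.209 / (9.938 × 12.434)
  = 115.209 / 123.5691 ≈ 0.9323

0.9323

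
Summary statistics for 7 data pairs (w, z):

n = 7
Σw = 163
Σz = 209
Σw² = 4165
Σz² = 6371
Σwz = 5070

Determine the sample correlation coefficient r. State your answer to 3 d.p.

r = (nΣwz − ΣwΣz) / √[(nΣw² − (Σw)²)(nΣz² − (Σz)²)]
Numerator: 7×5070 − 163×209 = 1423
Denominator: √[(29155 − 26569)(44597 − 43681)] = √[2586 × 916] = 1539.0828
r = 1423 / 1539.0828 ≈ 0.925

0.925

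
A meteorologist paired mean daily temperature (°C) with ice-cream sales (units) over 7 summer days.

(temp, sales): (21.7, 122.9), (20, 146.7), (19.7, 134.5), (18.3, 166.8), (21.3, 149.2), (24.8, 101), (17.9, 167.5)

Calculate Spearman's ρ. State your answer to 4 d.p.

-0.8571

Rank temp: 6, 4, 3, 2, 5, 7, 1
Rank sales: 2, 4, 3, 6, 5, 1, 7
d = rank(temp) − rank(sales): 4, 0, 0, -4, 0, 6, -6; Σd² = 104
ρ = 1 − 6Σd² / [n(n²−1)] = 1 − 6×104 / (7×48) = 1 − 624/336 ≈ -0.8571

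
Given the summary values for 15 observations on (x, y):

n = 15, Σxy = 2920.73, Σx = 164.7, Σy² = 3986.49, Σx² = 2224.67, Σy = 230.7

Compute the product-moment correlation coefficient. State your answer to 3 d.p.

r = (nΣxy − ΣxΣy) / √[(nΣx² − (Σx)²)(nΣy² − (Σy)²)]
Numerator: 15×2920.73 − 164.7×230.7 = 5814.66
Denominator: √[(33370.05 − 27126.09)(59797.35 − 53222.49)] = √[6243.96 × 6574.86] = 6407.2742
r = 5814.66 / 6407.2742 ≈ 0.908

0.908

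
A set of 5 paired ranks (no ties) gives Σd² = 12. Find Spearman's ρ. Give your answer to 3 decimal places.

ρ = 1 − 6Σd² / [n(n²−1)] = 1 − 6×12 / (5×24)
  = 1 − 72/120 = 1 − 0.6000 ≈ 0.400

0.400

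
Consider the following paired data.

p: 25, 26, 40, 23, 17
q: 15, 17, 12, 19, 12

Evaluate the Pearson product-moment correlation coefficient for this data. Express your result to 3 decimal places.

-0.259

n = 5, Σp = 131, Σq = 75, Σp² = 3719, Σq² = 1163, Σpq = 1938
nΣpq − ΣpΣq = 9690 − 9825 = -135
nΣp² − (Σp)² = 18595 − 17161 = 1434; nΣq² − (Σq)² = 5815 − 5625 = 190
r = -135 / √(1434 × 190) = -135 / 521.9770 ≈ -0.259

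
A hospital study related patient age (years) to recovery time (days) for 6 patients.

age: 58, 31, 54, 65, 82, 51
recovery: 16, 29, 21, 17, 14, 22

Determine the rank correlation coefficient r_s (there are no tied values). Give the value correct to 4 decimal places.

Rank age: 4, 1, 3, 5, 6, 2
Rank recovery: 2, 6, 4, 3, 1, 5
d = rank(age) − rank(recovery): 2, -5, -1, 2, 5, -3; Σd² = 68
ρ = 1 − 6Σd² / [n(n²−1)] = 1 − 6×68 / (6×35) = 1 − 408/210 ≈ -0.9429

-0.9429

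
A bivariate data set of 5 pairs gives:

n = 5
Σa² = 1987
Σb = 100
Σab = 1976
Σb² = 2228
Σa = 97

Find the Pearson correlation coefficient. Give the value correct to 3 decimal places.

r = (nΣab − ΣaΣb) / √[(nΣa² − (Σa)²)(nΣb² − (Σb)²)]
Numerator: 5×1976 − 97×100 = 180
Denominator: √[(9935 − 9409)(11140 − 10000)] = √[526 × 1140] = 774.3643
r = 180 / 774.3643 ≈ 0.232

0.232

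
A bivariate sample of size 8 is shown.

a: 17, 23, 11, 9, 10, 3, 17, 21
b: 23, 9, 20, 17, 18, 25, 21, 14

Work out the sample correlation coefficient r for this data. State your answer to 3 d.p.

n = 8, Σa = 111, Σb = 147, Σa² = 1859, Σb² = 2885, Σab = 1877
nΣab − ΣaΣb = 15016 − 16317 = -1301
nΣa² − (Σa)² = 14872 − 12321 = 2551; nΣb² − (Σb)² = 23080 − 21609 = 1471
r = -1301 / √(2551 × 1471) = -1301 / 1937.1425 ≈ -0.672

-0.672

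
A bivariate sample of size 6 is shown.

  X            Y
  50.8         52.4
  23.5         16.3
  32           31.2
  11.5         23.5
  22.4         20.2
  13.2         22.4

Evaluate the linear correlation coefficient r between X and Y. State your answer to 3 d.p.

n = 6, ΣX = 153.4, ΣY = 166, ΣX² = 4965.14, ΣY² = 5446.94, ΣXY = 5061.78
nΣXY − ΣXΣY = 30370.68 − 25464.4 = 4906.28
nΣX² − (ΣX)² = 29790.84 − 23531.56 = 6259.28; nΣY² − (ΣY)² = 32681.64 − 27556 = 5125.64
r = 4906.28 / √(6259.28 × 5125.64) = 4906.28 / 5664.1695 ≈ 0.866

0.866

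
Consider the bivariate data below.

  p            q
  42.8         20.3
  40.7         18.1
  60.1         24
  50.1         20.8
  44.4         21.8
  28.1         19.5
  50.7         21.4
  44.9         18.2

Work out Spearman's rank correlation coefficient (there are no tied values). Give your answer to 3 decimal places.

Rank p: 3, 2, 8, 6, 4, 1, 7, 5
Rank q: 4, 1, 8, 5, 7, 3, 6, 2
d = rank(p) − rank(q): -1, 1, 0, 1, -3, -2, 1, 3; Σd² = 26
ρ = 1 − 6Σd² / [n(n²−1)] = 1 − 6×26 / (8×63) = 1 − 156/504 ≈ 0.690

0.690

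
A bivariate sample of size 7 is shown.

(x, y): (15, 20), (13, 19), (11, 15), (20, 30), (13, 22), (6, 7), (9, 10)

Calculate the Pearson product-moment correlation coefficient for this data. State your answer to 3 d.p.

n = 7, Σx = 87, Σy = 123, Σx² = 1201, Σy² = 2519, Σxy = 1730
nΣxy − ΣxΣy = 12110 − 10701 = 1409
nΣx² − (Σx)² = 8407 − 7569 = 838; nΣy² − (Σy)² = 17633 − 15129 = 2504
r = 1409 / √(838 × 2504) = 1409 / 1448.5689 ≈ 0.973

0.973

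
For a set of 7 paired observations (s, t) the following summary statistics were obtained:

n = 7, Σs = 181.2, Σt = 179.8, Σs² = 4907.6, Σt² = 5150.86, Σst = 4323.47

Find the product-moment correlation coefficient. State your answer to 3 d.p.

-0.973

r = (nΣst − ΣsΣt) / √[(nΣs² − (Σs)²)(nΣt² − (Σt)²)]
Numerator: 7×4323.47 − 181.2×179.8 = -2315.47
Denominator: √[(34353.2 − 32833.44)(36056.02 − 32328.04)] = √[1519.76 × 3727.98] = 2380.2594
r = -2315.47 / 2380.2594 ≈ -0.973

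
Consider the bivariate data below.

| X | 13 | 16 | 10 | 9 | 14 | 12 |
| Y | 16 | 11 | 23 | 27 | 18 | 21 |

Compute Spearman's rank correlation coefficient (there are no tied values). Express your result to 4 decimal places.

-0.9429

Rank X: 4, 6, 2, 1, 5, 3
Rank Y: 2, 1, 5, 6, 3, 4
d = rank(X) − rank(Y): 2, 5, -3, -5, 2, -1; Σd² = 68
ρ = 1 − 6Σd² / [n(n²−1)] = 1 − 6×68 / (6×35) = 1 − 408/210 ≈ -0.9429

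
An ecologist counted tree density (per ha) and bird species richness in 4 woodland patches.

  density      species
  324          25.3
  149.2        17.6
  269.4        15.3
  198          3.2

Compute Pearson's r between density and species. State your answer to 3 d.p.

0.538

n = 4, Σx = 940.6, Σy = 61.4, Σx² = 239017, Σy² = 1194.18, Σxy = 15578.54
nΣxy − ΣxΣy = 62314.16 − 57752.84 = 4561.32
nΣx² − (Σx)² = 956068 − 884728.36 = 71339.64; nΣy² − (Σy)² = 4776.72 − 3769.96 = 1006.76
r = 4561.32 / √(71339.64 × 1006.76) = 4561.32 / 8474.7800 ≈ 0.538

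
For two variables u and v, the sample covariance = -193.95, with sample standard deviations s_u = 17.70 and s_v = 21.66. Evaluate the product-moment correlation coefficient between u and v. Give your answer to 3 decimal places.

-0.506

r = Cov(u,v) / (s_u · s_v) = -193.95 / (17.70 × 21.66)
  = -193.95 / 383.3820 ≈ -0.506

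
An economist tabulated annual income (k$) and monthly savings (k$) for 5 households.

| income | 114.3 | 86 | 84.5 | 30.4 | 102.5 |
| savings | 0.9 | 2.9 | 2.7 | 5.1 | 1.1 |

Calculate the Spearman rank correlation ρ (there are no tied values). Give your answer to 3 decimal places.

Rank income: 5, 3, 2, 1, 4
Rank savings: 1, 4, 3, 5, 2
d = rank(income) − rank(savings): 4, -1, -1, -4, 2; Σd² = 38
ρ = 1 − 6Σd² / [n(n²−1)] = 1 − 6×38 / (5×24) = 1 − 228/120 ≈ -0.900

-0.900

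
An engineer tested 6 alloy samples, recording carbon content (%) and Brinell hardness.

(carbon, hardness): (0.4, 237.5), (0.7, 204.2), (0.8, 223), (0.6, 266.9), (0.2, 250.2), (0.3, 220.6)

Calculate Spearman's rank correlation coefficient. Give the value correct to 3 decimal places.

Rank carbon: 3, 5, 6, 4, 1, 2
Rank hardness: 4, 1, 3, 6, 5, 2
d = rank(carbon) − rank(hardness): -1, 4, 3, -2, -4, 0; Σd² = 46
ρ = 1 − 6Σd² / [n(n²−1)] = 1 − 6×46 / (6×35) = 1 − 276/210 ≈ -0.314

-0.314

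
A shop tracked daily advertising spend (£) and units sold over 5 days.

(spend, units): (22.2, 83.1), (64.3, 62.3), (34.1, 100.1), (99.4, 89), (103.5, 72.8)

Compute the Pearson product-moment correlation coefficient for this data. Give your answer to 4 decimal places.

-0.3285

n = 5, Σx = 323.5, Σy = 407.3, Σx² = 26382.75, Σy² = 34027.75, Σxy = 25645.52
nΣxy − ΣxΣy = 128227.6 − 131761.55 = -3533.95
nΣx² − (Σx)² = 131913.75 − 104652.25 = 27261.5; nΣy² − (Σy)² = 170138.75 − 165893.29 = 4245.46
r = -3533.95 / √(27261.5 × 4245.46) = -3533.95 / 10758.1415 ≈ -0.3285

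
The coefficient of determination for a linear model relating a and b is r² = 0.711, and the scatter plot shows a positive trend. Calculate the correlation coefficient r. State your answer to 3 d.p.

|r| = √0.711 = 0.843
The association is positive, so r = 0.843.

0.843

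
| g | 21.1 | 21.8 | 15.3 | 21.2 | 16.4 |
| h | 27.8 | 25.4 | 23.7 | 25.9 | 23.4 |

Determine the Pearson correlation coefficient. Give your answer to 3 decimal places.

n = 5, Σg = 95.8, Σh = 126.2, Σg² = 1872.94, Σh² = 3198.06, Σgh = 2435.75
nΣgh − ΣgΣh = 12178.75 − 12089.96 = 88.79
nΣg² − (Σg)² = 9364.7 − 9177.64 = 187.06; nΣh² − (Σh)² = 15990.3 − 15926.44 = 63.86
r = 88.79 / √(187.06 × 63.86) = 88.79 / 109.2962 ≈ 0.812

0.812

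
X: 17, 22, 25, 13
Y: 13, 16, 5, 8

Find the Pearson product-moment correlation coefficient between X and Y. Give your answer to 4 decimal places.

-0.0826

n = 4, ΣX = 77, ΣY = 42, ΣX² = 1567, ΣY² = 514, ΣXY = 802
nΣXY − ΣXΣY = 3208 − 3234 = -26
nΣX² − (ΣX)² = 6268 − 5929 = 339; nΣY² − (ΣY)² = 2056 − 1764 = 292
r = -26 / √(339 × 292) = -26 / 314.6236 ≈ -0.0826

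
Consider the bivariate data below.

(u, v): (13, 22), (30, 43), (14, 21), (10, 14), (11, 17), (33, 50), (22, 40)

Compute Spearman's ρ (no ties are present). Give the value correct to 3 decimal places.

Rank u: 3, 6, 4, 1, 2, 7, 5
Rank v: 4, 6, 3, 1, 2, 7, 5
d = rank(u) − rank(v): -1, 0, 1, 0, 0, 0, 0; Σd² = 2
ρ = 1 − 6Σd² / [n(n²−1)] = 1 − 6×2 / (7×48) = 1 − 12/336 ≈ 0.964

0.964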